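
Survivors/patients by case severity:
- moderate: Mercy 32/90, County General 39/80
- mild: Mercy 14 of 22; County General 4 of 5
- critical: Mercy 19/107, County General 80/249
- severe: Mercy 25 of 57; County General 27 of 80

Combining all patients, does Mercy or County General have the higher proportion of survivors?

Moderate: Mercy 32/90 = 35.6%, County General 39/80 = 48.8% → County General
Mild: Mercy 14/22 = 63.6%, County General 4/5 = 80.0% → County General
Critical: Mercy 19/107 = 17.8%, County General 80/249 = 32.1% → County General
Severe: Mercy 25/57 = 43.9%, County General 27/80 = 33.8% → Mercy
Overall: Mercy 90/276 = 32.6%, County General 150/414 = 36.2% → County General
(Neither sweeps every case group, but County General has the higher pooled rate.)

County General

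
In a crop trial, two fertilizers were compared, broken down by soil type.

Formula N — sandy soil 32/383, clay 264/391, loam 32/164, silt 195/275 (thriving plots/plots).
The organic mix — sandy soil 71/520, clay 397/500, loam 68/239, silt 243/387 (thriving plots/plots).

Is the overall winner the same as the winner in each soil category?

Sandy soil: Formula N 32/383 = 8.4%, the organic mix 71/520 = 13.7% → the organic mix
Clay: Formula N 264/391 = 67.5%, the organic mix 397/500 = 79.4% → the organic mix
Loam: Formula N 32/164 = 19.5%, the organic mix 68/239 = 28.5% → the organic mix
Silt: Formula N 195/275 = 70.9%, the organic mix 243/387 = 62.8% → Formula N
Overall: Formula N 523/1213 = 43.1%, the organic mix 779/1646 = 47.3% → the organic mix
Neither sweeps: Formula N wins 1 of 4 groups, the organic mix wins 3. The organic mix wins overall but not every group — no Simpson reversal.

No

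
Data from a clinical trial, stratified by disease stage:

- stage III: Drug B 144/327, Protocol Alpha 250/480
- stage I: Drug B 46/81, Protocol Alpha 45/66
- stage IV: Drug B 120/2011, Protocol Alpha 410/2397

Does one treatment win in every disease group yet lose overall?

No

Stage III: Drug B 144/327 = 44.0%, Protocol Alpha 250/480 = 52.1% → Protocol Alpha
Stage I: Drug B 46/81 = 56.8%, Protocol Alpha 45/66 = 68.2% → Protocol Alpha
Stage IV: Drug B 120/2011 = 6.0%, Protocol Alpha 410/2397 = 17.1% → Protocol Alpha
Overall: Drug B 310/2419 = 12.8%, Protocol Alpha 705/2943 = 24.0% → Protocol Alpha
Protocol Alpha wins overall and in every disease group — no reversal.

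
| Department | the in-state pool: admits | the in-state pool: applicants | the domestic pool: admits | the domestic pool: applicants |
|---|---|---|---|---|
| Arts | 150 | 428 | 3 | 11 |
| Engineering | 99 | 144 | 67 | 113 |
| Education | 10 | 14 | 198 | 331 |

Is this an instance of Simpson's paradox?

Yes

Arts: the in-state pool 150/428 = 35.0%, the domestic pool 3/11 = 27.3% → the in-state pool
Engineering: the in-state pool 99/144 = 68.8%, the domestic pool 67/113 = 59.3% → the in-state pool
Education: the in-state pool 10/14 = 71.4%, the domestic pool 198/331 = 59.8% → the in-state pool
Overall: the in-state pool 259/586 = 44.2%, the domestic pool 268/455 = 58.9% → the domestic pool
The in-state pool wins each department group but the domestic pool wins overall — the comparison reverses. The in-state pool's applicants skew toward Arts, which has a lower base rate.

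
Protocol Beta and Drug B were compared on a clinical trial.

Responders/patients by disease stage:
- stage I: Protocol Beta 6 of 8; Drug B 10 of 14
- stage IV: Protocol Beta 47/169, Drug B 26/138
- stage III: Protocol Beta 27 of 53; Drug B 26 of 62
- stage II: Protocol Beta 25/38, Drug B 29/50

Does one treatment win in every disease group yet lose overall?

No

Stage I: Protocol Beta 6/8 = 75.0%, Drug B 10/14 = 71.4% → Protocol Beta
Stage IV: Protocol Beta 47/169 = 27.8%, Drug B 26/138 = 18.8% → Protocol Beta
Stage III: Protocol Beta 27/53 = 50.9%, Drug B 26/62 = 41.9% → Protocol Beta
Stage II: Protocol Beta 25/38 = 65.8%, Drug B 29/50 = 58.0% → Protocol Beta
Overall: Protocol Beta 105/268 = 39.2%, Drug B 91/264 = 34.5% → Protocol Beta
Protocol Beta wins overall and in every disease group — no reversal.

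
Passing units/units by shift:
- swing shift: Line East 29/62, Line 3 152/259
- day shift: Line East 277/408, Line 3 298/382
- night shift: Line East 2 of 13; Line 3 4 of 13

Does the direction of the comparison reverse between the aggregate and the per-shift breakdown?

No

Swing shift: Line East 29/62 = 46.8%, Line 3 152/259 = 58.7% → Line 3
Day shift: Line East 277/408 = 67.9%, Line 3 298/382 = 78.0% → Line 3
Night shift: Line East 2/13 = 15.4%, Line 3 4/13 = 30.8% → Line 3
Overall: Line East 308/483 = 63.8%, Line 3 454/654 = 69.4% → Line 3
Line 3 wins overall and in every shift group — no reversal.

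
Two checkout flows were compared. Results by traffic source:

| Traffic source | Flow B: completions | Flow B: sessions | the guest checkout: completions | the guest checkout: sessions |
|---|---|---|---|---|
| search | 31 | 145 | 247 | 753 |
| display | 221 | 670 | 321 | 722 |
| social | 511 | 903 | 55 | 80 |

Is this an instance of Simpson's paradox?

Search: Flow B 31/145 = 21.4%, the guest checkout 247/753 = 32.8% → the guest checkout
Display: Flow B 221/670 = 33.0%, the guest checkout 321/722 = 44.5% → the guest checkout
Social: Flow B 511/903 = 56.6%, the guest checkout 55/80 = 68.8% → the guest checkout
Overall: Flow B 763/1718 = 44.4%, the guest checkout 623/1555 = 40.1% → Flow B
The guest checkout wins each traffic group but Flow B wins overall — the comparison reverses. The guest checkout's sessions skew toward search, which has a lower base rate.

Yes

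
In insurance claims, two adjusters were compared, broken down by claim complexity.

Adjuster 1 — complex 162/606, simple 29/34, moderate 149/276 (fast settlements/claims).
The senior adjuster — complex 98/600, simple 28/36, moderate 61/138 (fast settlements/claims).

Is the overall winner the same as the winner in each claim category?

Yes

Complex: Adjuster 1 162/606 = 26.7%, the senior adjuster 98/600 = 16.3% → Adjuster 1
Simple: Adjuster 1 29/34 = 85.3%, the senior adjuster 28/36 = 77.8% → Adjuster 1
Moderate: Adjuster 1 149/276 = 54.0%, the senior adjuster 61/138 = 44.2% → Adjuster 1
Overall: Adjuster 1 340/916 = 37.1%, the senior adjuster 187/774 = 24.2% → Adjuster 1
Adjuster 1 wins overall and in every claim group — no reversal.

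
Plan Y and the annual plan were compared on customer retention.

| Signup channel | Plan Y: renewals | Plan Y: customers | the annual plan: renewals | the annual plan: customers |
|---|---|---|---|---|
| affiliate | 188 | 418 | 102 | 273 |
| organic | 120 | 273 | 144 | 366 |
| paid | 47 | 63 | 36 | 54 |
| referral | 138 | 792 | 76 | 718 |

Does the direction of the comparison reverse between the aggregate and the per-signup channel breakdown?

Affiliate: Plan Y 188/418 = 45.0%, the annual plan 102/273 = 37.4% → Plan Y
Organic: Plan Y 120/273 = 44.0%, the annual plan 144/366 = 39.3% → Plan Y
Paid: Plan Y 47/63 = 74.6%, the annual plan 36/54 = 66.7% → Plan Y
Referral: Plan Y 138/792 = 17.4%, the annual plan 76/718 = 10.6% → Plan Y
Overall: Plan Y 493/1546 = 31.9%, the annual plan 358/1411 = 25.4% → Plan Y
Plan Y wins overall and in every signup group — no reversal.

No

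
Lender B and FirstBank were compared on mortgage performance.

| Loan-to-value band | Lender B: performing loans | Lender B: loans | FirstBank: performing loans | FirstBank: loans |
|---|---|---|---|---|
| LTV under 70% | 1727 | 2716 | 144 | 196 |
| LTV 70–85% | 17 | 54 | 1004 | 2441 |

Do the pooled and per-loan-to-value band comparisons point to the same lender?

No

LTV under 70%: Lender B 1727/2716 = 63.6%, FirstBank 144/196 = 73.5% → FirstBank
LTV 70–85%: Lender B 17/54 = 31.5%, FirstBank 1004/2441 = 41.1% → FirstBank
Overall: Lender B 1744/2770 = 63.0%, FirstBank 1148/2637 = 43.5% → Lender B
FirstBank wins each loan-to-value group but Lender B wins overall — the comparison reverses. FirstBank's loans skew toward LTV 70–85%, which has a lower base rate.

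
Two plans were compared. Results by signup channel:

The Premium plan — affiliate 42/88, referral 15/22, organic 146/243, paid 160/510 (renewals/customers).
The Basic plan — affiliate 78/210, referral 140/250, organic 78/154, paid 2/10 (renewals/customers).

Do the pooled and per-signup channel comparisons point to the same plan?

Affiliate: the Premium plan 42/88 = 47.7%, the Basic plan 78/210 = 37.1% → the Premium plan
Referral: the Premium plan 15/22 = 68.2%, the Basic plan 140/250 = 56.0% → the Premium plan
Organic: the Premium plan 146/243 = 60.1%, the Basic plan 78/154 = 50.6% → the Premium plan
Paid: the Premium plan 160/510 = 31.4%, the Basic plan 2/10 = 20.0% → the Premium plan
Overall: the Premium plan 363/863 = 42.1%, the Basic plan 298/624 = 47.8% → the Basic plan
The Premium plan wins each signup group but the Basic plan wins overall — the comparison reverses. The Premium plan's customers skew toward paid, which has a lower base rate.

No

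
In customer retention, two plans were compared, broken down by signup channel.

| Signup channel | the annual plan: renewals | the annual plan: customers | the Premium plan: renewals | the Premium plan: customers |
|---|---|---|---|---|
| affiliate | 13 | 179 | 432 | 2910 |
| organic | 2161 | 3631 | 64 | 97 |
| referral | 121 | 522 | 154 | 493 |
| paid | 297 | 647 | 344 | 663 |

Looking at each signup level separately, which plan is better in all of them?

Affiliate: the annual plan 13/179 = 7.3%, the Premium plan 432/2910 = 14.8% → the Premium plan
Organic: the annual plan 2161/3631 = 59.5%, the Premium plan 64/97 = 66.0% → the Premium plan
Referral: the annual plan 121/522 = 23.2%, the Premium plan 154/493 = 31.2% → the Premium plan
Paid: the annual plan 297/647 = 45.9%, the Premium plan 344/663 = 51.9% → the Premium plan
The Premium plan has the higher rate in all 4 groups.

the Premium plan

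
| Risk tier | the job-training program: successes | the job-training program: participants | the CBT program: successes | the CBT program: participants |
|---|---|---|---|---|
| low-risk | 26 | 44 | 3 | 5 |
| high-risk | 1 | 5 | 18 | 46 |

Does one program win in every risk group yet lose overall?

Yes

Low-risk: the job-training program 26/44 = 59.1%, the CBT program 3/5 = 60.0% → the CBT program
High-risk: the job-training program 1/5 = 20.0%, the CBT program 18/46 = 39.1% → the CBT program
Overall: the job-training program 27/49 = 55.1%, the CBT program 21/51 = 41.2% → the job-training program
The CBT program wins each risk group but the job-training program wins overall — the comparison reverses. The CBT program's participants skew toward high-risk, which has a lower base rate.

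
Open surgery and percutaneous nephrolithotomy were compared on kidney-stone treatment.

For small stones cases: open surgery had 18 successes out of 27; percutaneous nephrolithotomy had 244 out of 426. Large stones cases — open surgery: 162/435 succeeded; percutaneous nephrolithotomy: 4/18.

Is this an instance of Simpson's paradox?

Yes

Small stones: open surgery 18/27 = 66.7%, percutaneous nephrolithotomy 244/426 = 57.3% → open surgery
Large stones: open surgery 162/435 = 37.2%, percutaneous nephrolithotomy 4/18 = 22.2% → open surgery
Overall: open surgery 180/462 = 39.0%, percutaneous nephrolithotomy 248/444 = 55.9% → percutaneous nephrolithotomy
Open surgery wins each stone group but percutaneous nephrolithotomy wins overall — the comparison reverses. Open surgery's cases skew toward large stones, which has a lower base rate.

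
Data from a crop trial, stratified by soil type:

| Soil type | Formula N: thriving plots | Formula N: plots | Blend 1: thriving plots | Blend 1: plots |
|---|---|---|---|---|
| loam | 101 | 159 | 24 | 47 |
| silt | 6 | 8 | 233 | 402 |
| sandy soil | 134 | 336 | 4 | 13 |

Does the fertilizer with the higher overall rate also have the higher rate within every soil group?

No

Loam: Formula N 101/159 = 63.5%, Blend 1 24/47 = 51.1% → Formula N
Silt: Formula N 6/8 = 75.0%, Blend 1 233/402 = 58.0% → Formula N
Sandy soil: Formula N 134/336 = 39.9%, Blend 1 4/13 = 30.8% → Formula N
Overall: Formula N 241/503 = 47.9%, Blend 1 261/462 = 56.5% → Blend 1
Formula N wins each soil group but Blend 1 wins overall — the comparison reverses. Formula N's plots skew toward sandy soil, which has a lower base rate.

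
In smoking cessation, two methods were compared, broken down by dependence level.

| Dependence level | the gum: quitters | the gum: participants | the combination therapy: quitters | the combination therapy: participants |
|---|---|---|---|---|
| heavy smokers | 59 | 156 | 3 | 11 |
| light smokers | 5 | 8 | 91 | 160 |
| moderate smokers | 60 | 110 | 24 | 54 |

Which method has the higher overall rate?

the combination therapy

Heavy smokers: the gum 59/156 = 37.8%, the combination therapy 3/11 = 27.3% → the gum
Light smokers: the gum 5/8 = 62.5%, the combination therapy 91/160 = 56.9% → the gum
Moderate smokers: the gum 60/110 = 54.5%, the combination therapy 24/54 = 44.4% → the gum
Overall: the gum 124/274 = 45.3%, the combination therapy 118/225 = 52.4% → the combination therapy
(The gum wins every dependence group but the combination therapy wins overall — the gum's participants skew toward the low-rate heavy smokers group.)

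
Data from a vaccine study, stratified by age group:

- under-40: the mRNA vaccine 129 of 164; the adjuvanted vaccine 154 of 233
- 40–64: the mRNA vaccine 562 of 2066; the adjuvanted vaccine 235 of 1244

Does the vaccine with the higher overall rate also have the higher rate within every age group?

Yes

Under-40: the mRNA vaccine 129/164 = 78.7%, the adjuvanted vaccine 154/233 = 66.1% → the mRNA vaccine
40–64: the mRNA vaccine 562/2066 = 27.2%, the adjuvanted vaccine 235/1244 = 18.9% → the mRNA vaccine
Overall: the mRNA vaccine 691/2230 = 31.0%, the adjuvanted vaccine 389/1477 = 26.3% → the mRNA vaccine
The mRNA vaccine wins overall and in every age group — no reversal.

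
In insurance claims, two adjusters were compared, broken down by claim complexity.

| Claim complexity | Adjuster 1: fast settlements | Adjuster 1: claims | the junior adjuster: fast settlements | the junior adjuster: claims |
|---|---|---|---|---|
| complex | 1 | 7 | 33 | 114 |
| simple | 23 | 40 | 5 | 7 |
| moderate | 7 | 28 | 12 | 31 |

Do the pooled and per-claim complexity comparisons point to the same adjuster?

Complex: Adjuster 1 1/7 = 14.3%, the junior adjuster 33/114 = 28.9% → the junior adjuster
Simple: Adjuster 1 23/40 = 57.5%, the junior adjuster 5/7 = 71.4% → the junior adjuster
Moderate: Adjuster 1 7/28 = 25.0%, the junior adjuster 12/31 = 38.7% → the junior adjuster
Overall: Adjuster 1 31/75 = 41.3%, the junior adjuster 50/152 = 32.9% → Adjuster 1
The junior adjuster wins each claim group but Adjuster 1 wins overall — the comparison reverses. The junior adjuster's claims skew toward complex, which has a lower base rate.

No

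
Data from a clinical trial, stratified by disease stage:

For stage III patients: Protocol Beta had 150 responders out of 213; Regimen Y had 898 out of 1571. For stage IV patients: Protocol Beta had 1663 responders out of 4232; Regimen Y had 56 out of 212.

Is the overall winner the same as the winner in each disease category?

No

Stage III: Protocol Beta 150/213 = 70.4%, Regimen Y 898/1571 = 57.2% → Protocol Beta
Stage IV: Protocol Beta 1663/4232 = 39.3%, Regimen Y 56/212 = 26.4% → Protocol Beta
Overall: Protocol Beta 1813/4445 = 40.8%, Regimen Y 954/1783 = 53.5% → Regimen Y
Protocol Beta wins each disease group but Regimen Y wins overall — the comparison reverses. Protocol Beta's patients skew toward stage IV, which has a lower base rate.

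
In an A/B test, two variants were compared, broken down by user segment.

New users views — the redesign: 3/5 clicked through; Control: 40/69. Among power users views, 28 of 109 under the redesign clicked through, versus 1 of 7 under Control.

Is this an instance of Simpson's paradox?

Yes

New users: the redesign 3/5 = 60.0%, Control 40/69 = 58.0% → the redesign
Power users: the redesign 28/109 = 25.7%, Control 1/7 = 14.3% → the redesign
Overall: the redesign 31/114 = 27.2%, Control 41/76 = 53.9% → Control
The redesign wins each user group but Control wins overall — the comparison reverses. The redesign's views skew toward power users, which has a lower base rate.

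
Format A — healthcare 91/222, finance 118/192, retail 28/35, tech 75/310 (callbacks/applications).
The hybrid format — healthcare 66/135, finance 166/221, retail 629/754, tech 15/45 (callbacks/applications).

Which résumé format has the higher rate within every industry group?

the hybrid format

Healthcare: Format A 91/222 = 41.0%, the hybrid format 66/135 = 48.9% → the hybrid format
Finance: Format A 118/192 = 61.5%, the hybrid format 166/221 = 75.1% → the hybrid format
Retail: Format A 28/35 = 80.0%, the hybrid format 629/754 = 83.4% → the hybrid format
Tech: Format A 75/310 = 24.2%, the hybrid format 15/45 = 33.3% → the hybrid format
The hybrid format has the higher rate in all 4 groups.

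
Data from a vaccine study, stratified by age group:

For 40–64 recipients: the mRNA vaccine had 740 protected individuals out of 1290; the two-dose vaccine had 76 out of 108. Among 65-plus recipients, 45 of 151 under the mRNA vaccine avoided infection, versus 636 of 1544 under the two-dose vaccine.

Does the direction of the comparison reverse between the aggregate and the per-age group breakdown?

40–64: the mRNA vaccine 740/1290 = 57.4%, the two-dose vaccine 76/108 = 70.4% → the two-dose vaccine
65-plus: the mRNA vaccine 45/151 = 29.8%, the two-dose vaccine 636/1544 = 41.2% → the two-dose vaccine
Overall: the mRNA vaccine 785/1441 = 54.5%, the two-dose vaccine 712/1652 = 43.1% → the mRNA vaccine
The two-dose vaccine wins each age group but the mRNA vaccine wins overall — the comparison reverses. The two-dose vaccine's recipients skew toward 65-plus, which has a lower base rate.

Yes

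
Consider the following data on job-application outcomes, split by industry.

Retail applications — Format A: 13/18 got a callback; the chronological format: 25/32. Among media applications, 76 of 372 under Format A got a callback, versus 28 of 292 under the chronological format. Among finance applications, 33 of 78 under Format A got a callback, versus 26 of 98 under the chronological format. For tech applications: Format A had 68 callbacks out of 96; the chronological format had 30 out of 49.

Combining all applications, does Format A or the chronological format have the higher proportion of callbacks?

Format A

Retail: Format A 13/18 = 72.2%, the chronological format 25/32 = 78.1% → the chronological format
Media: Format A 76/372 = 20.4%, the chronological format 28/292 = 9.6% → Format A
Finance: Format A 33/78 = 42.3%, the chronological format 26/98 = 26.5% → Format A
Tech: Format A 68/96 = 70.8%, the chronological format 30/49 = 61.2% → Format A
Overall: Format A 190/564 = 33.7%, the chronological format 109/471 = 23.1% → Format A
(Neither sweeps every industry group, but Format A has the higher pooled rate.)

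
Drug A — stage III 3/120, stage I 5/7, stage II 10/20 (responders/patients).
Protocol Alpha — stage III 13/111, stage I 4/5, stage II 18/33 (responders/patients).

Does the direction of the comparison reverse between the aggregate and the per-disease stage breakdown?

No

Stage III: Drug A 3/120 = 2.5%, Protocol Alpha 13/111 = 11.7% → Protocol Alpha
Stage I: Drug A 5/7 = 71.4%, Protocol Alpha 4/5 = 80.0% → Protocol Alpha
Stage II: Drug A 10/20 = 50.0%, Protocol Alpha 18/33 = 54.5% → Protocol Alpha
Overall: Drug A 18/147 = 12.2%, Protocol Alpha 35/149 = 23.5% → Protocol Alpha
Protocol Alpha wins overall and in every disease group — no reversal.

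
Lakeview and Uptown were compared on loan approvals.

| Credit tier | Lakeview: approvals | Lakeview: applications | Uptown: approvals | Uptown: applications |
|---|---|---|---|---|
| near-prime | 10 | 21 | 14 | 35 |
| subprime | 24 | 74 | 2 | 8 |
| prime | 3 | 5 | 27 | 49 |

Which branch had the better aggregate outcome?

Uptown

Near-prime: Lakeview 10/21 = 47.6%, Uptown 14/35 = 40.0% → Lakeview
Subprime: Lakeview 24/74 = 32.4%, Uptown 2/8 = 25.0% → Lakeview
Prime: Lakeview 3/5 = 60.0%, Uptown 27/49 = 55.1% → Lakeview
Overall: Lakeview 37/100 = 37.0%, Uptown 43/92 = 46.7% → Uptown
(Lakeview wins every credit group but Uptown wins overall — Lakeview's applications skew toward the low-rate subprime group.)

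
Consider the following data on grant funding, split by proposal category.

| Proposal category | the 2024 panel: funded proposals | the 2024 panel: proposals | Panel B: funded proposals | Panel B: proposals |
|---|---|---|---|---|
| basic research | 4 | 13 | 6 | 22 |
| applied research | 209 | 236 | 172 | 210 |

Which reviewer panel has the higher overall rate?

the 2024 panel

Basic research: the 2024 panel 4/13 = 30.8%, Panel B 6/22 = 27.3% → the 2024 panel
Applied research: the 2024 panel 209/236 = 88.6%, Panel B 172/210 = 81.9% → the 2024 panel
Overall: the 2024 panel 213/249 = 85.5%, Panel B 178/232 = 76.7% → the 2024 panel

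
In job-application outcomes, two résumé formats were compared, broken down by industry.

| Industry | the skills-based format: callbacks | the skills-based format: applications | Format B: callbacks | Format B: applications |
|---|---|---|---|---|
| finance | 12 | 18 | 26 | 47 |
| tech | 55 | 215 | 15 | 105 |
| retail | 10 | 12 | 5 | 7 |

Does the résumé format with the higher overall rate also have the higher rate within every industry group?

Yes

Finance: the skills-based format 12/18 = 66.7%, Format B 26/47 = 55.3% → the skills-based format
Tech: the skills-based format 55/215 = 25.6%, Format B 15/105 = 14.3% → the skills-based format
Retail: the skills-based format 10/12 = 83.3%, Format B 5/7 = 71.4% → the skills-based format
Overall: the skills-based format 77/245 = 31.4%, Format B 46/159 = 28.9% → the skills-based format
The skills-based format wins overall and in every industry group — no reversal.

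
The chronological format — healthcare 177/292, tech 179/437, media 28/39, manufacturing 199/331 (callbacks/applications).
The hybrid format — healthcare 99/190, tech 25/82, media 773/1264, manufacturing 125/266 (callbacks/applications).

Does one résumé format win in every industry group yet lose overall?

Healthcare: the chronological format 177/292 = 60.6%, the hybrid format 99/190 = 52.1% → the chronological format
Tech: the chronological format 179/437 = 41.0%, the hybrid format 25/82 = 30.5% → the chronological format
Media: the chronological format 28/39 = 71.8%, the hybrid format 773/1264 = 61.2% → the chronological format
Manufacturing: the chronological format 199/331 = 60.1%, the hybrid format 125/266 = 47.0% → the chronological format
Overall: the chronological format 583/1099 = 53.0%, the hybrid format 1022/1802 = 56.7% → the hybrid format
The chronological format wins each industry group but the hybrid format wins overall — the comparison reverses. The chronological format's applications skew toward tech, which has a lower base rate.

Yes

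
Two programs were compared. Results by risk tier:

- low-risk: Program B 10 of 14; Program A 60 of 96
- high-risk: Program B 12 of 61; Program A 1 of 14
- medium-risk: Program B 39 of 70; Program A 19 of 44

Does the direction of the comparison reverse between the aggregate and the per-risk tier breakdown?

Yes

Low-risk: Program B 10/14 = 71.4%, Program A 60/96 = 62.5% → Program B
High-risk: Program B 12/61 = 19.7%, Program A 1/14 = 7.1% → Program B
Medium-risk: Program B 39/70 = 55.7%, Program A 19/44 = 43.2% → Program B
Overall: Program B 61/145 = 42.1%, Program A 80/154 = 51.9% → Program A
Program B wins each risk group but Program A wins overall — the comparison reverses. Program B's participants skew toward high-risk, which has a lower base rate.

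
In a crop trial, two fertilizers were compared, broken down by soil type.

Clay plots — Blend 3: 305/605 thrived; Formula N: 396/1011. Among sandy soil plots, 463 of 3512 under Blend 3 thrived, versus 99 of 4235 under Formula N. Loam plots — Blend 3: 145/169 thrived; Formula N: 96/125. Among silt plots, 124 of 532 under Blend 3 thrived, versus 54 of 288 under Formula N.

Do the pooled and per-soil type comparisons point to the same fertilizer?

Clay: Blend 3 305/605 = 50.4%, Formula N 396/1011 = 39.2% → Blend 3
Sandy soil: Blend 3 463/3512 = 13.2%, Formula N 99/4235 = 2.3% → Blend 3
Loam: Blend 3 145/169 = 85.8%, Formula N 96/125 = 76.8% → Blend 3
Silt: Blend 3 124/532 = 23.3%, Formula N 54/288 = 18.8% → Blend 3
Overall: Blend 3 1037/4818 = 21.5%, Formula N 645/5659 = 11.4% → Blend 3
Blend 3 wins overall and in every soil group — no reversal.

Yes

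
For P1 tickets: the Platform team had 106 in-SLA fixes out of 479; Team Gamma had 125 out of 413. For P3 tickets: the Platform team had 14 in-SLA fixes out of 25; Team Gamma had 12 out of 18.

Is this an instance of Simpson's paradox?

No

P1: the Platform team 106/479 = 22.1%, Team Gamma 125/413 = 30.3% → Team Gamma
P3: the Platform team 14/25 = 56.0%, Team Gamma 12/18 = 66.7% → Team Gamma
Overall: the Platform team 120/504 = 23.8%, Team Gamma 137/431 = 31.8% → Team Gamma
Team Gamma wins overall and in every ticket group — no reversal.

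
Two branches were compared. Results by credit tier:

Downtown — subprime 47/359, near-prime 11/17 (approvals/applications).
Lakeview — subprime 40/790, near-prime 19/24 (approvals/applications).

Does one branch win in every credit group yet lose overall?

No

Subprime: Downtown 47/359 = 13.1%, Lakeview 40/790 = 5.1% → Downtown
Near-prime: Downtown 11/17 = 64.7%, Lakeview 19/24 = 79.2% → Lakeview
Overall: Downtown 58/376 = 15.4%, Lakeview 59/814 = 7.2% → Downtown
Neither sweeps: Downtown wins 1 of 2 groups, Lakeview wins 1. Downtown wins overall but not every group — no Simpson reversal.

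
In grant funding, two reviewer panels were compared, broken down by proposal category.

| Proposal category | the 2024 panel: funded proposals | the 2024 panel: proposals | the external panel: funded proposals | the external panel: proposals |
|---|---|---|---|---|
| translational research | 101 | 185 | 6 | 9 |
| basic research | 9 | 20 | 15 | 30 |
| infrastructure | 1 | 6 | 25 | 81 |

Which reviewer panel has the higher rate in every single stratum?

the external panel

Translational research: the 2024 panel 101/185 = 54.6%, the external panel 6/9 = 66.7% → the external panel
Basic research: the 2024 panel 9/20 = 45.0%, the external panel 15/30 = 50.0% → the external panel
Infrastructure: the 2024 panel 1/6 = 16.7%, the external panel 25/81 = 30.9% → the external panel
The external panel has the higher rate in all 3 groups.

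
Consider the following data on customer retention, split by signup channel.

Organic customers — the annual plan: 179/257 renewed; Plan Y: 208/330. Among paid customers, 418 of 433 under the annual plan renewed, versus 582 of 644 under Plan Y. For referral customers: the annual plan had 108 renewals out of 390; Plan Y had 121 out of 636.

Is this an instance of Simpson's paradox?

No

Organic: the annual plan 179/257 = 69.6%, Plan Y 208/330 = 63.0% → the annual plan
Paid: the annual plan 418/433 = 96.5%, Plan Y 582/644 = 90.4% → the annual plan
Referral: the annual plan 108/390 = 27.7%, Plan Y 121/636 = 19.0% → the annual plan
Overall: the annual plan 705/1080 = 65.3%, Plan Y 911/1610 = 56.6% → the annual plan
The annual plan wins overall and in every signup group — no reversal.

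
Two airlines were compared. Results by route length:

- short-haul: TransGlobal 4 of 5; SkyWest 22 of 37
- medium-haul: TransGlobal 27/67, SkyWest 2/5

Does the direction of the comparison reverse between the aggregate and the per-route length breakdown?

Short-haul: TransGlobal 4/5 = 80.0%, SkyWest 22/37 = 59.5% → TransGlobal
Medium-haul: TransGlobal 27/67 = 40.3%, SkyWest 2/5 = 40.0% → TransGlobal
Overall: TransGlobal 31/72 = 43.1%, SkyWest 24/42 = 57.1% → SkyWest
TransGlobal wins each route group but SkyWest wins overall — the comparison reverses. TransGlobal's flights skew toward medium-haul, which has a lower base rate.

Yes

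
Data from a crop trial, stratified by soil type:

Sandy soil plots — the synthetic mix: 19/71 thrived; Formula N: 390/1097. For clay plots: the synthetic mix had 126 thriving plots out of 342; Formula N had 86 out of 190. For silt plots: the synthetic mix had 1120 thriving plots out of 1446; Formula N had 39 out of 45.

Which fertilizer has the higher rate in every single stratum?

Formula N

Sandy soil: the synthetic mix 19/71 = 26.8%, Formula N 390/1097 = 35.6% → Formula N
Clay: the synthetic mix 126/342 = 36.8%, Formula N 86/190 = 45.3% → Formula N
Silt: the synthetic mix 1120/1446 = 77.5%, Formula N 39/45 = 86.7% → Formula N
Formula N has the higher rate in all 3 groups.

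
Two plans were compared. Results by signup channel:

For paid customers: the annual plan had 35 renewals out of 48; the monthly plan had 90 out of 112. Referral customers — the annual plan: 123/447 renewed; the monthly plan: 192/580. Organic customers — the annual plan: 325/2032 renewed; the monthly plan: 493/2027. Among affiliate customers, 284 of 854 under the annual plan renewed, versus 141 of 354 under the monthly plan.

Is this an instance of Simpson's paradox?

No

Paid: the annual plan 35/48 = 72.9%, the monthly plan 90/112 = 80.4% → the monthly plan
Referral: the annual plan 123/447 = 27.5%, the monthly plan 192/580 = 33.1% → the monthly plan
Organic: the annual plan 325/2032 = 16.0%, the monthly plan 493/2027 = 24.3% → the monthly plan
Affiliate: the annual plan 284/854 = 33.3%, the monthly plan 141/354 = 39.8% → the monthly plan
Overall: the annual plan 767/3381 = 22.7%, the monthly plan 916/3073 = 29.8% → the monthly plan
The monthly plan wins overall and in every signup group — no reversal.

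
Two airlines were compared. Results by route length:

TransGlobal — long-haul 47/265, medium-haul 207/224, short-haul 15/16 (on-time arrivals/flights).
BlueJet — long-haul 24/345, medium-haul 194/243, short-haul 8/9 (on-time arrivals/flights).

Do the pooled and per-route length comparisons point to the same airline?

Long-haul: TransGlobal 47/265 = 17.7%, BlueJet 24/345 = 7.0% → TransGlobal
Medium-haul: TransGlobal 207/224 = 92.4%, BlueJet 194/243 = 79.8% → TransGlobal
Short-haul: TransGlobal 15/16 = 93.8%, BlueJet 8/9 = 88.9% → TransGlobal
Overall: TransGlobal 269/505 = 53.3%, BlueJet 226/597 = 37.9% → TransGlobal
TransGlobal wins overall and in every route group — no reversal.

Yes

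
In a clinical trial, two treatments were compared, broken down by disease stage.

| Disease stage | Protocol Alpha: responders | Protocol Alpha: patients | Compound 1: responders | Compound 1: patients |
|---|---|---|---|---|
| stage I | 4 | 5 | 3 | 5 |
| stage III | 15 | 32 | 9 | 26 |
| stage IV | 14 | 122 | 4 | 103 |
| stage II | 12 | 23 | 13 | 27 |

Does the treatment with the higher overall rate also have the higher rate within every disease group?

Yes

Stage I: Protocol Alpha 4/5 = 80.0%, Compound 1 3/5 = 60.0% → Protocol Alpha
Stage III: Protocol Alpha 15/32 = 46.9%, Compound 1 9/26 = 34.6% → Protocol Alpha
Stage IV: Protocol Alpha 14/122 = 11.5%, Compound 1 4/103 = 3.9% → Protocol Alpha
Stage II: Protocol Alpha 12/23 = 52.2%, Compound 1 13/27 = 48.1% → Protocol Alpha
Overall: Protocol Alpha 45/182 = 24.7%, Compound 1 29/161 = 18.0% → Protocol Alpha
Protocol Alpha wins overall and in every disease group — no reversal.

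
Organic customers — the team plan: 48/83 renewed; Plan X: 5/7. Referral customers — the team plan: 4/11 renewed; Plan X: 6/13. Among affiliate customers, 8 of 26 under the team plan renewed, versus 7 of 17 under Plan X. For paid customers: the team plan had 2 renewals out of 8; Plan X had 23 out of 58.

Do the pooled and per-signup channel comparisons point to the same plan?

No

Organic: the team plan 48/83 = 57.8%, Plan X 5/7 = 71.4% → Plan X
Referral: the team plan 4/11 = 36.4%, Plan X 6/13 = 46.2% → Plan X
Affiliate: the team plan 8/26 = 30.8%, Plan X 7/17 = 41.2% → Plan X
Paid: the team plan 2/8 = 25.0%, Plan X 23/58 = 39.7% → Plan X
Overall: the team plan 62/128 = 48.4%, Plan X 41/95 = 43.2% → the team plan
Plan X wins each signup group but the team plan wins overall — the comparison reverses. Plan X's customers skew toward paid, which has a lower base rate.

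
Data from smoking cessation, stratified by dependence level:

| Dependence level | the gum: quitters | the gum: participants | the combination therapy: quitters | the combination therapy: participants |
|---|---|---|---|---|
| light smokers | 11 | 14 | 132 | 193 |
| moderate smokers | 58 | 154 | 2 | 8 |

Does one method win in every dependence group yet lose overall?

Light smokers: the gum 11/14 = 78.6%, the combination therapy 132/193 = 68.4% → the gum
Moderate smokers: the gum 58/154 = 37.7%, the combination therapy 2/8 = 25.0% → the gum
Overall: the gum 69/168 = 41.1%, the combination therapy 134/201 = 66.7% → the combination therapy
The gum wins each dependence group but the combination therapy wins overall — the comparison reverses. The gum's participants skew toward moderate smokers, which has a lower base rate.

Yes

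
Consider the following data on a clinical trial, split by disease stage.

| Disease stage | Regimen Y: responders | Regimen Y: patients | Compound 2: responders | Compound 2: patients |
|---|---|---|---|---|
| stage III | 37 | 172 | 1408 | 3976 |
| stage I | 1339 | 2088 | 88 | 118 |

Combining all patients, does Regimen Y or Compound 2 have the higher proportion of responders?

Regimen Y

Stage III: Regimen Y 37/172 = 21.5%, Compound 2 1408/3976 = 35.4% → Compound 2
Stage I: Regimen Y 1339/2088 = 64.1%, Compound 2 88/118 = 74.6% → Compound 2
Overall: Regimen Y 1376/2260 = 60.9%, Compound 2 1496/4094 = 36.5% → Regimen Y
(Compound 2 wins every disease group but Regimen Y wins overall — Compound 2's patients skew toward the low-rate stage III group.)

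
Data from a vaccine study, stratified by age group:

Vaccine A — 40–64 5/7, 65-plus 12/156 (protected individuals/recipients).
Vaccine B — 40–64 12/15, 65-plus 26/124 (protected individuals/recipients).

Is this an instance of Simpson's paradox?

No

40–64: Vaccine A 5/7 = 71.4%, Vaccine B 12/15 = 80.0% → Vaccine B
65-plus: Vaccine A 12/156 = 7.7%, Vaccine B 26/124 = 21.0% → Vaccine B
Overall: Vaccine A 17/163 = 10.4%, Vaccine B 38/139 = 27.3% → Vaccine B
Vaccine B wins overall and in every age group — no reversal.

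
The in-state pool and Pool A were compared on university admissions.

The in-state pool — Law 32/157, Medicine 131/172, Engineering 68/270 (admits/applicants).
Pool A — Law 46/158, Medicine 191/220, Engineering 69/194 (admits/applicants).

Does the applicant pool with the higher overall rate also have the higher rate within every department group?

Yes

Law: the in-state pool 32/157 = 20.4%, Pool A 46/158 = 29.1% → Pool A
Medicine: the in-state pool 131/172 = 76.2%, Pool A 191/220 = 86.8% → Pool A
Engineering: the in-state pool 68/270 = 25.2%, Pool A 69/194 = 35.6% → Pool A
Overall: the in-state pool 231/599 = 38.6%, Pool A 306/572 = 53.5% → Pool A
Pool A wins overall and in every department group — no reversal.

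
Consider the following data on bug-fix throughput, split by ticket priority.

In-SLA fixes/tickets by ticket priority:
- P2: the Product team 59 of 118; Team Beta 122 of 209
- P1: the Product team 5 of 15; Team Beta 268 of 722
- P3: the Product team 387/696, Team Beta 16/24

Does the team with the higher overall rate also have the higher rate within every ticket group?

P2: the Product team 59/118 = 50.0%, Team Beta 122/209 = 58.4% → Team Beta
P1: the Product team 5/15 = 33.3%, Team Beta 268/722 = 37.1% → Team Beta
P3: the Product team 387/696 = 55.6%, Team Beta 16/24 = 66.7% → Team Beta
Overall: the Product team 451/829 = 54.4%, Team Beta 406/955 = 42.5% → the Product team
Team Beta wins each ticket group but the Product team wins overall — the comparison reverses. Team Beta's tickets skew toward P1, which has a lower base rate.

No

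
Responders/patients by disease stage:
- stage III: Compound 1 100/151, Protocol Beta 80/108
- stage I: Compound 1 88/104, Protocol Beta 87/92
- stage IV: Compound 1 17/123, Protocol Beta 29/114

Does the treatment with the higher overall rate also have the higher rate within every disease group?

Stage III: Compound 1 100/151 = 66.2%, Protocol Beta 80/108 = 74.1% → Protocol Beta
Stage I: Compound 1 88/104 = 84.6%, Protocol Beta 87/92 = 94.6% → Protocol Beta
Stage IV: Compound 1 17/123 = 13.8%, Protocol Beta 29/114 = 25.4% → Protocol Beta
Overall: Compound 1 205/378 = 54.2%, Protocol Beta 196/314 = 62.4% → Protocol Beta
Protocol Beta wins overall and in every disease group — no reversal.

Yes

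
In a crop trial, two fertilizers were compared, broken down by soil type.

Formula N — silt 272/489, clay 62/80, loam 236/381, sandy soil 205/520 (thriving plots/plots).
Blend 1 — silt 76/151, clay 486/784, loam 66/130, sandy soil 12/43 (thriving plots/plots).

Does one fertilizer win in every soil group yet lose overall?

Yes

Silt: Formula N 272/489 = 55.6%, Blend 1 76/151 = 50.3% → Formula N
Clay: Formula N 62/80 = 77.5%, Blend 1 486/784 = 62.0% → Formula N
Loam: Formula N 236/381 = 61.9%, Blend 1 66/130 = 50.8% → Formula N
Sandy soil: Formula N 205/520 = 39.4%, Blend 1 12/43 = 27.9% → Formula N
Overall: Formula N 775/1470 = 52.7%, Blend 1 640/1108 = 57.8% → Blend 1
Formula N wins each soil group but Blend 1 wins overall — the comparison reverses. Formula N's plots skew toward sandy soil, which has a lower base rate.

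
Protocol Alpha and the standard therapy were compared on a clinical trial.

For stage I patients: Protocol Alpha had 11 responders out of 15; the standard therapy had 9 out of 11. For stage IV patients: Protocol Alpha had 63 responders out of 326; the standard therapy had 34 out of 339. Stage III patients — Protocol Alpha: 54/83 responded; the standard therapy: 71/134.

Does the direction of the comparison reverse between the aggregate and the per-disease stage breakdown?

Stage I: Protocol Alpha 11/15 = 73.3%, the standard therapy 9/11 = 81.8% → the standard therapy
Stage IV: Protocol Alpha 63/326 = 19.3%, the standard therapy 34/339 = 10.0% → Protocol Alpha
Stage III: Protocol Alpha 54/83 = 65.1%, the standard therapy 71/134 = 53.0% → Protocol Alpha
Overall: Protocol Alpha 128/424 = 30.2%, the standard therapy 114/484 = 23.6% → Protocol Alpha
Neither sweeps: Protocol Alpha wins 2 of 3 groups, the standard therapy wins 1. Protocol Alpha wins overall but not every group — no Simpson reversal.

No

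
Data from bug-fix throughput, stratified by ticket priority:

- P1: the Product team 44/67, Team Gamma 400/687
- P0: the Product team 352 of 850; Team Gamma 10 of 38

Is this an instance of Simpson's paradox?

P1: the Product team 44/67 = 65.7%, Team Gamma 400/687 = 58.2% → the Product team
P0: the Product team 352/850 = 41.4%, Team Gamma 10/38 = 26.3% → the Product team
Overall: the Product team 396/917 = 43.2%, Team Gamma 410/725 = 56.6% → Team Gamma
The Product team wins each ticket group but Team Gamma wins overall — the comparison reverses. The Product team's tickets skew toward P0, which has a lower base rate.

Yes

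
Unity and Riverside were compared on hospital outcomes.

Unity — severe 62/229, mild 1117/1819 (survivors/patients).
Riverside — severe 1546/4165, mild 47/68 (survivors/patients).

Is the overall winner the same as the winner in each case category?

No

Severe: Unity 62/229 = 27.1%, Riverside 1546/4165 = 37.1% → Riverside
Mild: Unity 1117/1819 = 61.4%, Riverside 47/68 = 69.1% → Riverside
Overall: Unity 1179/2048 = 57.6%, Riverside 1593/4233 = 37.6% → Unity
Riverside wins each case group but Unity wins overall — the comparison reverses. Riverside's patients skew toward severe, which has a lower base rate.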